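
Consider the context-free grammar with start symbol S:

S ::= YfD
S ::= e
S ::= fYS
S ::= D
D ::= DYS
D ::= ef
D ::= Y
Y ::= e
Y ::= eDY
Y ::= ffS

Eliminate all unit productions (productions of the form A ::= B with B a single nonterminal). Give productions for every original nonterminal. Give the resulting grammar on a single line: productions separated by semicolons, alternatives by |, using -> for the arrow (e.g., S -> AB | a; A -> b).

S -> e | ef | DYS | YfD | eDY | fYS | ffS; D -> e | ef | DYS | eDY | ffS; Y -> e | eDY | ffS

Unit productions: D->Y, S->D.
Unit pairs (A ⇒* B via units): (D,Y), (S,D), (S,Y).
S: inherits non-unit rules of {D, S, Y} → DYS | YfD | e | eDY | ef | fYS | ffS.
D: inherits non-unit rules of {D, Y} → DYS | e | eDY | ef | ffS.
Y: inherits non-unit rules of {Y} → e | eDY | ffS.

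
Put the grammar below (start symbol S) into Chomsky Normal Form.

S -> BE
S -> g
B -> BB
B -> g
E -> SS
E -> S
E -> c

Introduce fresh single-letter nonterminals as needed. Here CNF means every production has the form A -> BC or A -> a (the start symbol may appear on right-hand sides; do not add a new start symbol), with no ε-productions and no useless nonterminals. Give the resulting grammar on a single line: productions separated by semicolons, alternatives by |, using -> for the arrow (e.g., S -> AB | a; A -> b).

S -> g | BE; B -> g | BB; E -> c | g | BE | SS

No ε-productions.
After unit-elimination: S -> g | BE; B -> g | BB; E -> c | g | BE | SS.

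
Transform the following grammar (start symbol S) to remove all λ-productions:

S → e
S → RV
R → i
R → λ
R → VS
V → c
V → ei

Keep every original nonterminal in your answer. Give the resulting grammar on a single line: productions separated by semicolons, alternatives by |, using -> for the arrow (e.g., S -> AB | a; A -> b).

S -> V | e | RV; R -> i | VS; V -> c | ei

Nullable set: {R}.
S -> RV: R nullable, giving RV | V.
Drop R -> λ.
Unchanged (no nullable symbols): S -> e; R -> VS; R -> i; V -> c; V -> ei.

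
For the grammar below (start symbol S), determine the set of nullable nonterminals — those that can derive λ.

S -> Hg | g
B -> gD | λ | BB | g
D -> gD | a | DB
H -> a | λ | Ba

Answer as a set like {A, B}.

Directly nullable (have an ε-rule): {B, H}.
Not nullable: D, S — each has a terminal in every rule's right-hand side or depends on a non-nullable symbol.

{B, H}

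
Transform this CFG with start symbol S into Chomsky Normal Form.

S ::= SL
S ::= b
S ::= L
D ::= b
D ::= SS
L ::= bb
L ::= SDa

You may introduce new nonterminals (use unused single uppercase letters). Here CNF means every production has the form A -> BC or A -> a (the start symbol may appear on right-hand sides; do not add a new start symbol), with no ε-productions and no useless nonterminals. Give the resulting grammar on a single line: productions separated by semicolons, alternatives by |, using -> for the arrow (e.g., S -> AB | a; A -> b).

S -> b | BB | SE | SL; A -> a; B -> b; C -> DA; D -> b | SS; E -> DA; L -> BB | SC

No ε-productions.
After unit-elimination: S -> b | SL | bb | SDa; D -> b | SS; L -> bb | SDa.
TERM: introduce A -> a, B -> b and substitute in every rule of length ≥2.
BIN: L -> SDA becomes L -> SC, C -> DA; S -> SDA becomes S -> SE, E -> DA.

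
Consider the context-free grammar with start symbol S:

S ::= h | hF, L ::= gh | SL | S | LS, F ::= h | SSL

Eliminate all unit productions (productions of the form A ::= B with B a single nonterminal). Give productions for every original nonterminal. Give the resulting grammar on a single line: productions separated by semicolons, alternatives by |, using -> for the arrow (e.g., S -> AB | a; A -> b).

Unit productions: L->S.
Unit pairs (A ⇒* B via units): (L,S).
S: inherits non-unit rules of {S} → h | hF.
F: inherits non-unit rules of {F} → SSL | h.
L: inherits non-unit rules of {L, S} → LS | SL | gh | h | hF.

S -> h | hF; F -> h | SSL; L -> h | LS | SL | gh | hF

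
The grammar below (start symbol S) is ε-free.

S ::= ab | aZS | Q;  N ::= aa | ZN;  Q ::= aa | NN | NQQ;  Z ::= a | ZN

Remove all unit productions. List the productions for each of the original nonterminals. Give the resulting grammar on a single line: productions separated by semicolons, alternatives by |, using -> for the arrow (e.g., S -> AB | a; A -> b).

S -> NN | aa | ab | NQQ | aZS; N -> ZN | aa; Q -> NN | aa | NQQ; Z -> a | ZN

Unit productions: S->Q.
Unit pairs (A ⇒* B via units): (S,Q).
S: inherits non-unit rules of {Q, S} → NN | NQQ | aZS | aa | ab.
N: inherits non-unit rules of {N} → ZN | aa.
Q: inherits non-unit rules of {Q} → NN | NQQ | aa.
Z: inherits non-unit rules of {Z} → ZN | a.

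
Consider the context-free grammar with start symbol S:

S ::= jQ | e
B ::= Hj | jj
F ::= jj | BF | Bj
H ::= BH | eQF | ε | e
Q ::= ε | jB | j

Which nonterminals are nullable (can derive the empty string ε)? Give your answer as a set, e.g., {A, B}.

{H, Q}

Directly nullable (have an ε-rule): {H, Q}.
Not nullable: B, F, S — each has a terminal in every rule's right-hand side or depends on a non-nullable symbol.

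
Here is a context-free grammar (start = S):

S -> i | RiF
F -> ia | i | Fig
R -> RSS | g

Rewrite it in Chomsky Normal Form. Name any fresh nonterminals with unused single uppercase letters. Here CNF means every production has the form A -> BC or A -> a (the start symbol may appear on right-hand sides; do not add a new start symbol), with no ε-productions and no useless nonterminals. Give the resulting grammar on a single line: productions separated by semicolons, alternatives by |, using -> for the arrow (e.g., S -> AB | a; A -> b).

S -> i | RG; A -> i; B -> g; C -> a; D -> AB; E -> SS; F -> i | AC | FD; G -> AF; R -> g | RE

No ε-productions.
No unit productions to eliminate.
TERM: introduce C -> a, B -> g, A -> i and substitute in every rule of length ≥2.
BIN: F -> FAB becomes F -> FD, D -> AB; R -> RSS becomes R -> RE, E -> SS; S -> RAF becomes S -> RG, G -> AF.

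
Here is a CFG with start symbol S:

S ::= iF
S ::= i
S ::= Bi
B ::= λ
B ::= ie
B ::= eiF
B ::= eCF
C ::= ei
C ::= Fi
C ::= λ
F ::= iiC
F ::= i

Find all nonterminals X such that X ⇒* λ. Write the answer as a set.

Directly nullable (have an ε-rule): {B, C}.
Not nullable: F, S — each has a terminal in every rule's right-hand side or depends on a non-nullable symbol.

{B, C}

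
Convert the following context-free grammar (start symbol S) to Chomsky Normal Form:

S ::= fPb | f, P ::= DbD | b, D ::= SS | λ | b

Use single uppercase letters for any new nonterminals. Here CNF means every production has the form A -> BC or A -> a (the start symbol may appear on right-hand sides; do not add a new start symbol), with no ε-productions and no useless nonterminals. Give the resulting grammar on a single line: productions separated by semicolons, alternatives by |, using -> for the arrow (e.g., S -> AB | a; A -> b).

Nullable: {D}; after ε-elimination: S -> f | fPb; D -> b | SS; P -> b | Db | bD | DbD.
No unit productions to eliminate.
TERM: introduce A -> b, B -> f and substitute in every rule of length ≥2.
BIN: P -> DAD becomes P -> DC, C -> AD; S -> BPA becomes S -> BE, E -> PA.

S -> f | BE; A -> b; B -> f; C -> AD; D -> b | SS; E -> PA; P -> b | AD | DA | DC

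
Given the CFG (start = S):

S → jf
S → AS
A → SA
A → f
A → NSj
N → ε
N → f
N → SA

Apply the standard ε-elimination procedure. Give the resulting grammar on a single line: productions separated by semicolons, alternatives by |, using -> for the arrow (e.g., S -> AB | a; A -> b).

S -> AS | jf; A -> f | SA | Sj | NSj; N -> f | SA

Nullable set: {N}.
A -> NSj: N nullable, giving NSj | Sj.
Drop N -> ε.
Unchanged (no nullable symbols): S -> AS; S -> jf; A -> SA; A -> f; N -> SA; N -> f.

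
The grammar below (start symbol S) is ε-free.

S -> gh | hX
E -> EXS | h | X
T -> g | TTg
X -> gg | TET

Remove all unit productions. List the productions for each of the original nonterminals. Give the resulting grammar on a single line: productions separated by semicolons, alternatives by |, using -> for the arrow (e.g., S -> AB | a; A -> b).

S -> gh | hX; E -> h | gg | EXS | TET; T -> g | TTg; X -> gg | TET

Unit productions: E->X.
Unit pairs (A ⇒* B via units): (E,X).
S: inherits non-unit rules of {S} → gh | hX.
E: inherits non-unit rules of {E, X} → EXS | TET | gg | h.
T: inherits non-unit rules of {T} → TTg | g.
X: inherits non-unit rules of {X} → TET | gg.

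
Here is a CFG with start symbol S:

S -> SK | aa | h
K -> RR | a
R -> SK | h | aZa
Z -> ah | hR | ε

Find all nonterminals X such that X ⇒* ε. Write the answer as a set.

Directly nullable (have an ε-rule): {Z}.
Not nullable: K, R, S — each has a terminal in every rule's right-hand side or depends on a non-nullable symbol.

{Z}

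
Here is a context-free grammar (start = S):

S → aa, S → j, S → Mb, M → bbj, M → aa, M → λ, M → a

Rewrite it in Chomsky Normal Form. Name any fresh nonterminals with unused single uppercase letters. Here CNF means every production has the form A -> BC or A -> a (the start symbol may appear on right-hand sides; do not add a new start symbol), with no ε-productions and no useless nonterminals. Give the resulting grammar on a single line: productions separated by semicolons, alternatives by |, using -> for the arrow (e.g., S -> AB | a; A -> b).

S -> b | j | AA | MB; A -> a; B -> b; C -> j; D -> BC; M -> a | AA | BD

Nullable: {M}; after ε-elimination: S -> b | j | Mb | aa; M -> a | aa | bbj.
No unit productions to eliminate.
TERM: introduce A -> a, B -> b, C -> j and substitute in every rule of length ≥2.
BIN: M -> BBC becomes M -> BD, D -> BC.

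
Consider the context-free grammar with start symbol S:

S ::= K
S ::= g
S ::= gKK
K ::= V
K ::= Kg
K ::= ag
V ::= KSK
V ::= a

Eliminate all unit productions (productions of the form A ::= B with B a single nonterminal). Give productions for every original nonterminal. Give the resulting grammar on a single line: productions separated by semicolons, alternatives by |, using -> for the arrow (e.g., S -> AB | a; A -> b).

S -> a | g | Kg | ag | KSK | gKK; K -> a | Kg | ag | KSK; V -> a | KSK

Unit productions: K->V, S->K.
Unit pairs (A ⇒* B via units): (K,V), (S,K), (S,V).
S: inherits non-unit rules of {K, S, V} → KSK | Kg | a | ag | g | gKK.
K: inherits non-unit rules of {K, V} → KSK | Kg | a | ag.
V: inherits non-unit rules of {V} → KSK | a.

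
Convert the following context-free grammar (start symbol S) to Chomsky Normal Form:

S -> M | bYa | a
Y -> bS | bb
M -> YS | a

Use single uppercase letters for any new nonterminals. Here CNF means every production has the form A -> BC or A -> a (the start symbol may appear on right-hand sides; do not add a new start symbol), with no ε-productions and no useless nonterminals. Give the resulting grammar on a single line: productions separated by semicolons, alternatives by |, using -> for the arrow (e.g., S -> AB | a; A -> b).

S -> a | AC | YS; A -> b; B -> a; C -> YB; Y -> AA | AS

No ε-productions.
After unit-elimination: S -> a | YS | bYa; M -> a | YS; Y -> bS | bb.
TERM: introduce B -> a, A -> b and substitute in every rule of length ≥2.
BIN: S -> AYB becomes S -> AC, C -> YB.
Drop unreachable/unproductive: M.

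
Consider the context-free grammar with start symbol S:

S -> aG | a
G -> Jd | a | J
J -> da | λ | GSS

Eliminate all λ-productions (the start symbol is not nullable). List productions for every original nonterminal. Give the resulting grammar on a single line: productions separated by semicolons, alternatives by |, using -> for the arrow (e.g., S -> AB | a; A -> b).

Nullable set: {G, J}.
S -> aG: G nullable, giving a | aG.
G -> J: J nullable, giving J.
G -> Jd: J nullable, giving Jd | d.
Drop J -> λ.
J -> GSS: G nullable, giving GSS | SS.
Unchanged (no nullable symbols): S -> a; G -> a; J -> da.

S -> a | aG; G -> J | a | d | Jd; J -> SS | da | GSS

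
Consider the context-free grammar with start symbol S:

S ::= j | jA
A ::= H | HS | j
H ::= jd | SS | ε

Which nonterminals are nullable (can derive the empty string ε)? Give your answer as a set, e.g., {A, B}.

Directly nullable (have an ε-rule): {H}.
A is nullable via A -> H (every symbol on the right is already known nullable).
Not nullable: S — each has a terminal in every rule's right-hand side or depends on a non-nullable symbol.

{A, H}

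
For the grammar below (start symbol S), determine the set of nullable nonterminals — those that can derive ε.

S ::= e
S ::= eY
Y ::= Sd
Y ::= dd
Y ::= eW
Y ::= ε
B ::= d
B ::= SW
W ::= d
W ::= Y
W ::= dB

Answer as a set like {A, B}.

{W, Y}

Directly nullable (have an ε-rule): {Y}.
W is nullable via W -> Y (every symbol on the right is already known nullable).
Not nullable: B, S — each has a terminal in every rule's right-hand side or depends on a non-nullable symbol.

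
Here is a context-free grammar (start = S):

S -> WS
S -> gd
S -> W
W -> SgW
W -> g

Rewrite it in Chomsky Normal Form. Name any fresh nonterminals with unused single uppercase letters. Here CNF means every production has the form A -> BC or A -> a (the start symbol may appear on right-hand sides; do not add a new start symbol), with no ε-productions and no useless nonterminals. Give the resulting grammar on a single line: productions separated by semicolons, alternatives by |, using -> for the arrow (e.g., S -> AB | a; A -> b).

No ε-productions.
After unit-elimination: S -> g | WS | gd | SgW; W -> g | SgW.
TERM: introduce B -> d, A -> g and substitute in every rule of length ≥2.
BIN: S -> SAW becomes S -> SC, C -> AW; W -> SAW becomes W -> SD, D -> AW.

S -> g | AB | SC | WS; A -> g; B -> d; C -> AW; D -> AW; W -> g | SD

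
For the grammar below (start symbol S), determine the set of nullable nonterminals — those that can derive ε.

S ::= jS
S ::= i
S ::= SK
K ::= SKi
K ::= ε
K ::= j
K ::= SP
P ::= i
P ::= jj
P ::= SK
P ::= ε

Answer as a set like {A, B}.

Directly nullable (have an ε-rule): {K, P}.
Not nullable: S — each has a terminal in every rule's right-hand side or depends on a non-nullable symbol.

{K, P}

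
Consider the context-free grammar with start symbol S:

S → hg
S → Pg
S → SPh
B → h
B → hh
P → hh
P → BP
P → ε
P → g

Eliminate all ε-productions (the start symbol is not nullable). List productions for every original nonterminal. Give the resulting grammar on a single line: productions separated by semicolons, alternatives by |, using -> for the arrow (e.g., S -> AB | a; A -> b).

S -> g | Pg | Sh | hg | SPh; B -> h | hh; P -> B | g | BP | hh

Nullable set: {P}.
S -> Pg: P nullable, giving Pg | g.
S -> SPh: P nullable, giving SPh | Sh.
Drop P -> ε.
P -> BP: P nullable, giving B | BP.
Unchanged (no nullable symbols): S -> hg; B -> h; B -> hh; P -> g; P -> hh.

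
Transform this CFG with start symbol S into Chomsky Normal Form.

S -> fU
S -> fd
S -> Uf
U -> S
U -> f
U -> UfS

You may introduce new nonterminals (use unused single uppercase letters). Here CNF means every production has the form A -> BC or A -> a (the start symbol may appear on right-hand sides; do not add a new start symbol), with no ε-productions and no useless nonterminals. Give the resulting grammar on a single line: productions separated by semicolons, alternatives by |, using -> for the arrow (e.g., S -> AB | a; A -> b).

S -> AB | AU | UA; A -> f; B -> d; C -> AS; U -> f | AB | AU | UA | UC

No ε-productions.
After unit-elimination: S -> Uf | fU | fd; U -> f | Uf | fU | fd | UfS.
TERM: introduce B -> d, A -> f and substitute in every rule of length ≥2.
BIN: U -> UAS becomes U -> UC, C -> AS.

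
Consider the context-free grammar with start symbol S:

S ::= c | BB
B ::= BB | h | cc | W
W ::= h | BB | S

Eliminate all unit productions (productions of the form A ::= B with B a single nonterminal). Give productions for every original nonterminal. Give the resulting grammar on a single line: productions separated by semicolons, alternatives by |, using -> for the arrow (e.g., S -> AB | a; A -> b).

Unit productions: B->W, W->S.
Unit pairs (A ⇒* B via units): (B,S), (B,W), (W,S).
S: inherits non-unit rules of {S} → BB | c.
B: inherits non-unit rules of {B, S, W} → BB | c | cc | h.
W: inherits non-unit rules of {S, W} → BB | c | h.

S -> c | BB; B -> c | h | BB | cc; W -> c | h | BB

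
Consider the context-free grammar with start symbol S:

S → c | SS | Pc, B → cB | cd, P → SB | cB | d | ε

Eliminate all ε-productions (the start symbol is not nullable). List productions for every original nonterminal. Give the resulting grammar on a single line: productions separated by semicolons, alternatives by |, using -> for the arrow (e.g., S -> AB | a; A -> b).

S -> c | Pc | SS; B -> cB | cd; P -> d | SB | cB

Nullable set: {P}.
S -> Pc: P nullable, giving Pc | c.
Drop P -> ε.
Unchanged (no nullable symbols): S -> SS; S -> c; B -> cB; B -> cd; P -> SB; P -> cB; P -> d.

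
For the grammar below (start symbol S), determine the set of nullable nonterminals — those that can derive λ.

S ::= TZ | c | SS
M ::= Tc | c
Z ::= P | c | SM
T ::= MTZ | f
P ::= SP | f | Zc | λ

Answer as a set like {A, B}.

{P, Z}

Directly nullable (have an ε-rule): {P}.
Z is nullable via Z -> P (every symbol on the right is already known nullable).
Not nullable: M, S, T — each has a terminal in every rule's right-hand side or depends on a non-nullable symbol.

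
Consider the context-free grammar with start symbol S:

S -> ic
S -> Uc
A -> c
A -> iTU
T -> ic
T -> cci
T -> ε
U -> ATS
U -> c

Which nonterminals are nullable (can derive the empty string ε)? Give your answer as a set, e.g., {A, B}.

Directly nullable (have an ε-rule): {T}.
Not nullable: A, S, U — each has a terminal in every rule's right-hand side or depends on a non-nullable symbol.

{T}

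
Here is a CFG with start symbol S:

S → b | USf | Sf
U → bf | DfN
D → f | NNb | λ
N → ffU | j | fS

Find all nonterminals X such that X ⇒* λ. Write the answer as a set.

{D}

Directly nullable (have an ε-rule): {D}.
Not nullable: N, S, U — each has a terminal in every rule's right-hand side or depends on a non-nullable symbol.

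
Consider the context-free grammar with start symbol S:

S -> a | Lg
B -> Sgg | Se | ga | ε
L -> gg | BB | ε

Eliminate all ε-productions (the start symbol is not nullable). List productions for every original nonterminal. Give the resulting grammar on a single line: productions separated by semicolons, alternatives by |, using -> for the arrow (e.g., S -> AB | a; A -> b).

S -> a | g | Lg; B -> Se | ga | Sgg; L -> B | BB | gg

Nullable set: {B, L}.
S -> Lg: L nullable, giving Lg | g.
Drop B -> ε.
Drop L -> ε.
L -> BB: B, B nullable, giving B | BB.
Unchanged (no nullable symbols): S -> a; B -> Se; B -> Sgg; B -> ga; L -> gg.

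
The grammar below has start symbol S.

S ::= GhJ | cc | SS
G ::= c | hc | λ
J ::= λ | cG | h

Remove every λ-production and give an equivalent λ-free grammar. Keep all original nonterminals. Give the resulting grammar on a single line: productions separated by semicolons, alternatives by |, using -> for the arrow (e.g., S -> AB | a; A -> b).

Nullable set: {G, J}.
S -> GhJ: G, J nullable, giving Gh | GhJ | h | hJ.
Drop G -> λ.
Drop J -> λ.
J -> cG: G nullable, giving c | cG.
Unchanged (no nullable symbols): S -> SS; S -> cc; G -> c; G -> hc; J -> h.

S -> h | Gh | SS | cc | hJ | GhJ; G -> c | hc; J -> c | h | cG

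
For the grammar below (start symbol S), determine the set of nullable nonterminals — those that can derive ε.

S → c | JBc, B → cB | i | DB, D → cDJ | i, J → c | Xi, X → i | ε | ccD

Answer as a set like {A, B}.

Directly nullable (have an ε-rule): {X}.
Not nullable: B, D, J, S — each has a terminal in every rule's right-hand side or depends on a non-nullable symbol.

{X}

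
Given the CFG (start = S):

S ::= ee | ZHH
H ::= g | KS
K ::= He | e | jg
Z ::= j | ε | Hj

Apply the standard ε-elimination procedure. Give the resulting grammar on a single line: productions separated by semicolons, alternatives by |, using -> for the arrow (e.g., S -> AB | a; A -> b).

S -> HH | ee | ZHH; H -> g | KS; K -> e | He | jg; Z -> j | Hj

Nullable set: {Z}.
S -> ZHH: Z nullable, giving HH | ZHH.
Drop Z -> ε.
Unchanged (no nullable symbols): S -> ee; H -> KS; H -> g; K -> He; K -> e; K -> jg; Z -> Hj; Z -> j.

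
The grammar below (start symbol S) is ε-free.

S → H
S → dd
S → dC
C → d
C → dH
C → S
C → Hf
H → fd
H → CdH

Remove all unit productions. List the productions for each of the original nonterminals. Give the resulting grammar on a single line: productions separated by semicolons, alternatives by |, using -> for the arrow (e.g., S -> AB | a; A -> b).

Unit productions: C->S, S->H.
Unit pairs (A ⇒* B via units): (C,H), (C,S), (S,H).
S: inherits non-unit rules of {H, S} → CdH | dC | dd | fd.
C: inherits non-unit rules of {C, H, S} → CdH | Hf | d | dC | dH | dd | fd.
H: inherits non-unit rules of {H} → CdH | fd.

S -> dC | dd | fd | CdH; C -> d | Hf | dC | dH | dd | fd | CdH; H -> fd | CdH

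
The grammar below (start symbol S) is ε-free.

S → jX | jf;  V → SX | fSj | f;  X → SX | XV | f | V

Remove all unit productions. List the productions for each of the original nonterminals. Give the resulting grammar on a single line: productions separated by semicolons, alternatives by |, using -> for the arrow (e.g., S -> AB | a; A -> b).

S -> jX | jf; V -> f | SX | fSj; X -> f | SX | XV | fSj

Unit productions: X->V.
Unit pairs (A ⇒* B via units): (X,V).
S: inherits non-unit rules of {S} → jX | jf.
V: inherits non-unit rules of {V} → SX | f | fSj.
X: inherits non-unit rules of {V, X} → SX | XV | f | fSj.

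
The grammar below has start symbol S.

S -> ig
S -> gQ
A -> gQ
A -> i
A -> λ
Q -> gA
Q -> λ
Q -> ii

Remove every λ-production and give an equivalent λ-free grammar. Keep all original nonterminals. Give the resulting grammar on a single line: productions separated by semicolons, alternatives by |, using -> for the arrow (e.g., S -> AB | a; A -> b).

S -> g | gQ | ig; A -> g | i | gQ; Q -> g | gA | ii

Nullable set: {A, Q}.
S -> gQ: Q nullable, giving g | gQ.
Drop A -> λ.
A -> gQ: Q nullable, giving g | gQ.
Drop Q -> λ.
Q -> gA: A nullable, giving g | gA.
Unchanged (no nullable symbols): S -> ig; A -> i; Q -> ii.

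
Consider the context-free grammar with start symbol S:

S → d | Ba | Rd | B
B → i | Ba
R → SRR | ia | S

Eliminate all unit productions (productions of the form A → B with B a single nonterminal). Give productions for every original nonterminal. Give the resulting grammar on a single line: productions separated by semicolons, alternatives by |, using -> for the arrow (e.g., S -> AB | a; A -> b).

Unit productions: R->S, S->B.
Unit pairs (A ⇒* B via units): (R,B), (R,S), (S,B).
S: inherits non-unit rules of {B, S} → Ba | Rd | d | i.
B: inherits non-unit rules of {B} → Ba | i.
R: inherits non-unit rules of {B, R, S} → Ba | Rd | SRR | d | i | ia.

S -> d | i | Ba | Rd; B -> i | Ba; R -> d | i | Ba | Rd | ia | SRR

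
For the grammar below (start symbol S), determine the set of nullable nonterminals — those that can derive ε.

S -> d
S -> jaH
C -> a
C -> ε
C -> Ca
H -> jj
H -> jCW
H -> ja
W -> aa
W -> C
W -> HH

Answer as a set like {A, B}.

Directly nullable (have an ε-rule): {C}.
W is nullable via W -> C (every symbol on the right is already known nullable).
Not nullable: H, S — each has a terminal in every rule's right-hand side or depends on a non-nullable symbol.

{C, W}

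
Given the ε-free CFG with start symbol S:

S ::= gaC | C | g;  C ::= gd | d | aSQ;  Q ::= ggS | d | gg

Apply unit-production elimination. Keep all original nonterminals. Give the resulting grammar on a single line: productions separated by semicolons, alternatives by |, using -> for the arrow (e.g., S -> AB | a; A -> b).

S -> d | g | gd | aSQ | gaC; C -> d | gd | aSQ; Q -> d | gg | ggS

Unit productions: S->C.
Unit pairs (A ⇒* B via units): (S,C).
S: inherits non-unit rules of {C, S} → aSQ | d | g | gaC | gd.
C: inherits non-unit rules of {C} → aSQ | d | gd.
Q: inherits non-unit rules of {Q} → d | gg | ggS.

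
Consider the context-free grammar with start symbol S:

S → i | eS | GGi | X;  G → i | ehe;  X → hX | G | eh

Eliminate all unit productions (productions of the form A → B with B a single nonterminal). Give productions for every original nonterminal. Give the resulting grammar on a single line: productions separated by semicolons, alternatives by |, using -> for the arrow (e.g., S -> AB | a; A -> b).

S -> i | eS | eh | hX | GGi | ehe; G -> i | ehe; X -> i | eh | hX | ehe

Unit productions: S->X, X->G.
Unit pairs (A ⇒* B via units): (S,G), (S,X), (X,G).
S: inherits non-unit rules of {G, S, X} → GGi | eS | eh | ehe | hX | i.
G: inherits non-unit rules of {G} → ehe | i.
X: inherits non-unit rules of {G, X} → eh | ehe | hX | i.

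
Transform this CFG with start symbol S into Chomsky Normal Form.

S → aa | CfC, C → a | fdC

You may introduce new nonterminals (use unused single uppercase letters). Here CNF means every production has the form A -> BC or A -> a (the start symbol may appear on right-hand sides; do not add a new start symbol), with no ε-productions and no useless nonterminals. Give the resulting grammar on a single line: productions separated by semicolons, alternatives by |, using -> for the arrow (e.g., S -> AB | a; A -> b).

No ε-productions.
No unit productions to eliminate.
TERM: introduce D -> a, B -> d, A -> f and substitute in every rule of length ≥2.
BIN: C -> ABC becomes C -> AE, E -> BC; S -> CAC becomes S -> CF, F -> AC.

S -> CF | DD; A -> f; B -> d; C -> a | AE; D -> a; E -> BC; F -> AC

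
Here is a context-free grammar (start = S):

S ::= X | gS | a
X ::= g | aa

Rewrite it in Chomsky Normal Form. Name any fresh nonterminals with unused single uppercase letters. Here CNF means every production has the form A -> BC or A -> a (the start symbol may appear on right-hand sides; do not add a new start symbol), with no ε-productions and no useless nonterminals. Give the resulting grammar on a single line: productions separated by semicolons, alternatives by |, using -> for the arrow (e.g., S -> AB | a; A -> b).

S -> a | g | AA | BS; A -> a; B -> g

No ε-productions.
After unit-elimination: S -> a | g | aa | gS; X -> g | aa.
TERM: introduce A -> a, B -> g and substitute in every rule of length ≥2.
Drop unreachable/unproductive: X.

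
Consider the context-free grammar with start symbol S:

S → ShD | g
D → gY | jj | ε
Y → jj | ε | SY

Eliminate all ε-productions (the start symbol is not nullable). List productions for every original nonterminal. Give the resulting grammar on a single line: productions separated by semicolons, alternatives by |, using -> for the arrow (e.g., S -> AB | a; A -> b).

S -> g | Sh | ShD; D -> g | gY | jj; Y -> S | SY | jj

Nullable set: {D, Y}.
S -> ShD: D nullable, giving Sh | ShD.
Drop D -> ε.
D -> gY: Y nullable, giving g | gY.
Drop Y -> ε.
Y -> SY: Y nullable, giving S | SY.
Unchanged (no nullable symbols): S -> g; D -> jj; Y -> jj.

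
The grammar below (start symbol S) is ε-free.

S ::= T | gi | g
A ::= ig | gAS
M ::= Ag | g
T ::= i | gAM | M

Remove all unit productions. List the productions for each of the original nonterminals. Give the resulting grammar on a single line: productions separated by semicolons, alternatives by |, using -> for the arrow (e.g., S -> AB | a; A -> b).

S -> g | i | Ag | gi | gAM; A -> ig | gAS; M -> g | Ag; T -> g | i | Ag | gAM

Unit productions: S->T, T->M.
Unit pairs (A ⇒* B via units): (S,M), (S,T), (T,M).
S: inherits non-unit rules of {M, S, T} → Ag | g | gAM | gi | i.
A: inherits non-unit rules of {A} → gAS | ig.
M: inherits non-unit rules of {M} → Ag | g.
T: inherits non-unit rules of {M, T} → Ag | g | gAM | i.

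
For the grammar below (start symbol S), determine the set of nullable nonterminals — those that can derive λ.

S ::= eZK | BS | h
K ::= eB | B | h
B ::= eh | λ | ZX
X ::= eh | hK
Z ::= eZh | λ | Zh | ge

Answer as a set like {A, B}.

{B, K, Z}

Directly nullable (have an ε-rule): {B, Z}.
K is nullable via K -> B (every symbol on the right is already known nullable).
Not nullable: S, X — each has a terminal in every rule's right-hand side or depends on a non-nullable symbol.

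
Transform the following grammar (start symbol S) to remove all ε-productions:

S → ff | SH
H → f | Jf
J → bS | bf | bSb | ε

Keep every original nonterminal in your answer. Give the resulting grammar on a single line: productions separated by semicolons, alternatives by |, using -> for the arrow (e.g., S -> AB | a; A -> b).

Nullable set: {J}.
H -> Jf: J nullable, giving Jf | f.
Drop J -> ε.
Unchanged (no nullable symbols): S -> SH; S -> ff; H -> f; J -> bS; J -> bSb; J -> bf.

S -> SH | ff; H -> f | Jf; J -> bS | bf | bSb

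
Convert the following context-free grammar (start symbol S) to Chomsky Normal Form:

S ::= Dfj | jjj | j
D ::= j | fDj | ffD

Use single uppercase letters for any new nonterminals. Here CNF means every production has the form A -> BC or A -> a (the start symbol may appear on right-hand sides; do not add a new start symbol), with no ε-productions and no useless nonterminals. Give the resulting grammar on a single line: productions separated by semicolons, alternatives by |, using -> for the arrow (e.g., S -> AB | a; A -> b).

S -> j | BF | DG; A -> f; B -> j; C -> AD; D -> j | AC | AE; E -> DB; F -> BB; G -> AB

No ε-productions.
No unit productions to eliminate.
TERM: introduce A -> f, B -> j and substitute in every rule of length ≥2.
BIN: D -> AAD becomes D -> AC, C -> AD; D -> ADB becomes D -> AE, E -> DB; S -> BBB becomes S -> BF, F -> BB; S -> DAB becomes S -> DG, G -> AB.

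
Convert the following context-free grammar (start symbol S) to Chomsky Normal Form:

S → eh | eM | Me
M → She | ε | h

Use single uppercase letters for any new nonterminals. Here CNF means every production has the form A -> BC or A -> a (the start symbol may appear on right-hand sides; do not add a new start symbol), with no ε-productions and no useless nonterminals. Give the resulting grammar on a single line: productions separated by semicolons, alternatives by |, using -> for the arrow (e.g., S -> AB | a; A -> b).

S -> e | BA | BM | MB; A -> h; B -> e; C -> AB; M -> h | SC

Nullable: {M}; after ε-elimination: S -> e | Me | eM | eh; M -> h | She.
No unit productions to eliminate.
TERM: introduce B -> e, A -> h and substitute in every rule of length ≥2.
BIN: M -> SAB becomes M -> SC, C -> AB.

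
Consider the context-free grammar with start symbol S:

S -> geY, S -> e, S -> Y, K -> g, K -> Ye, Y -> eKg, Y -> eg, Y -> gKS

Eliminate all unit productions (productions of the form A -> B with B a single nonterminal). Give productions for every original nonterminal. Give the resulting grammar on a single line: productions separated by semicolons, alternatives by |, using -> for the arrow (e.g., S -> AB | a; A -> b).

Unit productions: S->Y.
Unit pairs (A ⇒* B via units): (S,Y).
S: inherits non-unit rules of {S, Y} → e | eKg | eg | gKS | geY.
K: inherits non-unit rules of {K} → Ye | g.
Y: inherits non-unit rules of {Y} → eKg | eg | gKS.

S -> e | eg | eKg | gKS | geY; K -> g | Ye; Y -> eg | eKg | gKS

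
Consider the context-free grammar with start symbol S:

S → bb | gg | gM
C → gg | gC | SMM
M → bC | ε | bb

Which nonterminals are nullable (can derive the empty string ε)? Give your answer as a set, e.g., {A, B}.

Directly nullable (have an ε-rule): {M}.
Not nullable: C, S — each has a terminal in every rule's right-hand side or depends on a non-nullable symbol.

{M}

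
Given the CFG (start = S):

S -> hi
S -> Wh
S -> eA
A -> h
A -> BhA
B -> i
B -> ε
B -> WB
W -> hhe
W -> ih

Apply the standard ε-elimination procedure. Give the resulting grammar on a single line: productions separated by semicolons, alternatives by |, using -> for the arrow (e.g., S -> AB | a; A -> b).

Nullable set: {B}.
A -> BhA: B nullable, giving BhA | hA.
Drop B -> ε.
B -> WB: B nullable, giving W | WB.
Unchanged (no nullable symbols): S -> Wh; S -> eA; S -> hi; A -> h; B -> i; W -> hhe; W -> ih.

S -> Wh | eA | hi; A -> h | hA | BhA; B -> W | i | WB; W -> ih | hhe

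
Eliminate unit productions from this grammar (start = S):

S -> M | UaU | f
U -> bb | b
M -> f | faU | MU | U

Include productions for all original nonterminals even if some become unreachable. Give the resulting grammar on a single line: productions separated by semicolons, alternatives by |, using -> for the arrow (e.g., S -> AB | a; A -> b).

Unit productions: M->U, S->M.
Unit pairs (A ⇒* B via units): (M,U), (S,M), (S,U).
S: inherits non-unit rules of {M, S, U} → MU | UaU | b | bb | f | faU.
M: inherits non-unit rules of {M, U} → MU | b | bb | f | faU.
U: inherits non-unit rules of {U} → b | bb.

S -> b | f | MU | bb | UaU | faU; M -> b | f | MU | bb | faU; U -> b | bb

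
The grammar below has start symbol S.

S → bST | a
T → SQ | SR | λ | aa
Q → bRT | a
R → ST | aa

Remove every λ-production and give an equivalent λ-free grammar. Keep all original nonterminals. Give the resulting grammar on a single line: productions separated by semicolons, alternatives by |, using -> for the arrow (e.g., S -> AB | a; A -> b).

S -> a | bS | bST; Q -> a | bR | bRT; R -> S | ST | aa; T -> SQ | SR | aa

Nullable set: {T}.
S -> bST: T nullable, giving bS | bST.
Q -> bRT: T nullable, giving bR | bRT.
R -> ST: T nullable, giving S | ST.
Drop T -> λ.
Unchanged (no nullable symbols): S -> a; Q -> a; R -> aa; T -> SQ; T -> SR; T -> aa.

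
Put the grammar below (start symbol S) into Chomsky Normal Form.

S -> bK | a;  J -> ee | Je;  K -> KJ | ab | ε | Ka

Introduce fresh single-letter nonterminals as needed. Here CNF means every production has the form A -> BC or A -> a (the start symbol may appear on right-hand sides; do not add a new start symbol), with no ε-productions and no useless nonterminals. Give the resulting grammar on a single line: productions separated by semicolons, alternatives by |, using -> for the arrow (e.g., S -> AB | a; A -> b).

S -> a | b | CK; A -> e; B -> a; C -> b; J -> AA | JA; K -> a | AA | BC | JA | KB | KJ

Nullable: {K}; after ε-elimination: S -> a | b | bK; J -> Je | ee; K -> J | a | KJ | Ka | ab.
After unit-elimination: S -> a | b | bK; J -> Je | ee; K -> a | Je | KJ | Ka | ab | ee.
TERM: introduce B -> a, C -> b, A -> e and substitute in every rule of length ≥2.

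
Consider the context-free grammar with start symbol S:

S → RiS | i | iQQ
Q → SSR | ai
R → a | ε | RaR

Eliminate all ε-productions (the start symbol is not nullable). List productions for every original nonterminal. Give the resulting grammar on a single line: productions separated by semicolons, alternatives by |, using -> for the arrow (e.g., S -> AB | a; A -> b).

Nullable set: {R}.
S -> RiS: R nullable, giving RiS | iS.
Q -> SSR: R nullable, giving SS | SSR.
Drop R -> ε.
R -> RaR: R, R nullable, giving Ra | RaR | a | aR.
Unchanged (no nullable symbols): S -> i; S -> iQQ; Q -> ai; R -> a.

S -> i | iS | RiS | iQQ; Q -> SS | ai | SSR; R -> a | Ra | aR | RaR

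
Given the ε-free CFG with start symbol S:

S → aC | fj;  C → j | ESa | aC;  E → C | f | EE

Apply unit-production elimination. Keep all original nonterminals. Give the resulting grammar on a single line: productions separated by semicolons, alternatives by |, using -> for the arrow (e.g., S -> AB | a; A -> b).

S -> aC | fj; C -> j | aC | ESa; E -> f | j | EE | aC | ESa

Unit productions: E->C.
Unit pairs (A ⇒* B via units): (E,C).
S: inherits non-unit rules of {S} → aC | fj.
C: inherits non-unit rules of {C} → ESa | aC | j.
E: inherits non-unit rules of {C, E} → EE | ESa | aC | f | j.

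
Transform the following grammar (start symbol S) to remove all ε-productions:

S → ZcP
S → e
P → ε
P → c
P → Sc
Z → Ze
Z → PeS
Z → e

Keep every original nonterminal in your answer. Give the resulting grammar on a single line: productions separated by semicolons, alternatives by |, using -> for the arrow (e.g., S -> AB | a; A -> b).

Nullable set: {P}.
S -> ZcP: P nullable, giving Zc | ZcP.
Drop P -> ε.
Z -> PeS: P nullable, giving PeS | eS.
Unchanged (no nullable symbols): S -> e; P -> Sc; P -> c; Z -> Ze; Z -> e.

S -> e | Zc | ZcP; P -> c | Sc; Z -> e | Ze | eS | PeS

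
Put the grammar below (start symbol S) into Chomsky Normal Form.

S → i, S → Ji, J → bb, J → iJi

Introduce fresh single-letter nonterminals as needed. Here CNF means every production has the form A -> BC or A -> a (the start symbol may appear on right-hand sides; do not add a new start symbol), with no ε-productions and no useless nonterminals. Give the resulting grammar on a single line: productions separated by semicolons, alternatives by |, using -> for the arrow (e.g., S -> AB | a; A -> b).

No ε-productions.
No unit productions to eliminate.
TERM: introduce A -> b, B -> i and substitute in every rule of length ≥2.
BIN: J -> BJB becomes J -> BC, C -> JB.

S -> i | JB; A -> b; B -> i; C -> JB; J -> AA | BC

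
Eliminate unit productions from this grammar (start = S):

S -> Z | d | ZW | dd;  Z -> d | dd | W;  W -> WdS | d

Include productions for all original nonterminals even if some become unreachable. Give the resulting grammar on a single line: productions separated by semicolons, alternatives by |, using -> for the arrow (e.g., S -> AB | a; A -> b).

S -> d | ZW | dd | WdS; W -> d | WdS; Z -> d | dd | WdS

Unit productions: S->Z, Z->W.
Unit pairs (A ⇒* B via units): (S,W), (S,Z), (Z,W).
S: inherits non-unit rules of {S, W, Z} → WdS | ZW | d | dd.
W: inherits non-unit rules of {W} → WdS | d.
Z: inherits non-unit rules of {W, Z} → WdS | d | dd.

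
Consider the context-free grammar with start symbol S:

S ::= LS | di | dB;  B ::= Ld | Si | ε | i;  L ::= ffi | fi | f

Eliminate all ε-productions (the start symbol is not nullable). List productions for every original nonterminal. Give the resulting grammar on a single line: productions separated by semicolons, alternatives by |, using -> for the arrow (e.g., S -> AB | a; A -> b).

Nullable set: {B}.
S -> dB: B nullable, giving d | dB.
Drop B -> ε.
Unchanged (no nullable symbols): S -> LS; S -> di; B -> Ld; B -> Si; B -> i; L -> f; L -> ffi; L -> fi.

S -> d | LS | dB | di; B -> i | Ld | Si; L -> f | fi | ffi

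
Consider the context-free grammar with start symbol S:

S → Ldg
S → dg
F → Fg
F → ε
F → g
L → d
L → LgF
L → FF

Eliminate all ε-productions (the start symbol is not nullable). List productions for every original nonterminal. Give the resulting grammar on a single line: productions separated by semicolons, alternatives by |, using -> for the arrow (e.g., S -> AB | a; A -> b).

Nullable set: {F, L}.
S -> Ldg: L nullable, giving Ldg | dg.
Drop F -> ε.
F -> Fg: F nullable, giving Fg | g.
L -> FF: F, F nullable, giving F | FF.
L -> LgF: L, F nullable, giving Lg | LgF | g | gF.
Unchanged (no nullable symbols): S -> dg; F -> g; L -> d.

S -> dg | Ldg; F -> g | Fg; L -> F | d | g | FF | Lg | gF | LgF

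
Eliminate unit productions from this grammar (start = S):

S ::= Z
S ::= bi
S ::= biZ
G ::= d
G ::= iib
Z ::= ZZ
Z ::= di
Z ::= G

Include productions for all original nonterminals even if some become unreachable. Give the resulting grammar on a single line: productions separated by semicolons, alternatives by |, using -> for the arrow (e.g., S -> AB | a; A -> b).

S -> d | ZZ | bi | di | biZ | iib; G -> d | iib; Z -> d | ZZ | di | iib

Unit productions: S->Z, Z->G.
Unit pairs (A ⇒* B via units): (S,G), (S,Z), (Z,G).
S: inherits non-unit rules of {G, S, Z} → ZZ | bi | biZ | d | di | iib.
G: inherits non-unit rules of {G} → d | iib.
Z: inherits non-unit rules of {G, Z} → ZZ | d | di | iib.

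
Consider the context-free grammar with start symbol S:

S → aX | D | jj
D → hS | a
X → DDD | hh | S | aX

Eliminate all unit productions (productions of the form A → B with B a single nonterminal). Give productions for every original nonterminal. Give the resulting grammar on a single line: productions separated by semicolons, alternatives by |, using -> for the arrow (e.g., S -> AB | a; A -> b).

S -> a | aX | hS | jj; D -> a | hS; X -> a | aX | hS | hh | jj | DDD

Unit productions: S->D, X->S.
Unit pairs (A ⇒* B via units): (S,D), (X,D), (X,S).
S: inherits non-unit rules of {D, S} → a | aX | hS | jj.
D: inherits non-unit rules of {D} → a | hS.
X: inherits non-unit rules of {D, S, X} → DDD | a | aX | hS | hh | jj.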